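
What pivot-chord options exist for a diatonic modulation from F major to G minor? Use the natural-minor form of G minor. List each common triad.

F, Gm, B♭, Dm

Triads in F major: F major (I), G minor (ii), A minor (iii), B♭ major (IV), C major (V), D minor (vi), E diminished (vii°).
Triads in G minor (natural minor): G minor (i), A diminished (ii°), B♭ major (III), C minor (iv), D minor (v), E♭ major (VI), F major (VII).
Shared triads with their functions: F major (I in F major, VII in G minor); G minor (ii in F major, i in G minor); B♭ major (IV in F major, III in G minor); D minor (vi in F major, v in G minor).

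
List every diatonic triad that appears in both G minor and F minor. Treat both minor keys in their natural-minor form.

Cm, Eb

Triads in G minor (natural minor): Gm (i), Adim (ii°), Bb (III), Cm (iv), Dm (v), Eb (VI), F (VII).
Triads in F minor (natural minor): Fm (i), Gdim (ii°), Ab (III), Bbm (iv), Cm (v), Db (VI), Eb (VII).
Shared triads with their functions: Cm (iv in G minor, v in F minor); Eb (VI in G minor, VII in F minor).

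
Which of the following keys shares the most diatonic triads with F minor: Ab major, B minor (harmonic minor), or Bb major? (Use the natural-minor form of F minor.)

Ab major

Triads of F minor (natural minor): Fm (i), Gdim (ii°), Ab (III), Bbm (iv), Cm (v), Db (VI), Eb (VII).
Ab major shares 7: Fm, Gdim, Ab, Bbm, Cm, Db, Eb.
B minor (harmonic minor) shares 0: none.
Bb major shares 2: Cm, Eb.
The most common triads (7) are shared with Ab major.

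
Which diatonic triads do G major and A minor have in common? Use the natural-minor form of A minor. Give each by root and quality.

G, Am, C, Em

Triads in G major: G (I), Am (ii), Bm (iii), C (IV), D (V), Em (vi), F♯dim (vii°).
Triads in A minor (natural minor): Am (i), Bdim (ii°), C (III), Dm (iv), Em (v), F (VI), G (VII).
Shared triads with their functions: G (I in G major, VII in A minor); Am (ii in G major, i in A minor); C (IV in G major, III in A minor); Em (vi in G major, v in A minor).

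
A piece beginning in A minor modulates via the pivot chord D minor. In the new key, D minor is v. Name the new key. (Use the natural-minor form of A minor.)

The numeral v denotes a minor triad on scale degree 5. With D on degree 5, the tonic of the new key is G.
Degree 5 carries a minor triad in natural-minor keys, so the destination is G minor.
Check: the diatonic triads of G minor (natural minor) are Gm (i), Adim (ii°), Bb (III), Cm (iv), Dm (v), Eb (VI), F (VII) — D minor is indeed v.

G minor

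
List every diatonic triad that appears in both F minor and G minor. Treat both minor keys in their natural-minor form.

Cm, E♭

Triads in F minor (natural minor): F minor (i), G diminished (ii°), A♭ major (III), B♭ minor (iv), C minor (v), D♭ major (VI), E♭ major (VII).
Triads in G minor (natural minor): G minor (i), A diminished (ii°), B♭ major (III), C minor (iv), D minor (v), E♭ major (VI), F major (VII).
Shared triads with their functions: C minor (v in F minor, iv in G minor); E♭ major (VII in F minor, VI in G minor).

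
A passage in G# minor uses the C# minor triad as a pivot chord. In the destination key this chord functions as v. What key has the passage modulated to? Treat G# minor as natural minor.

The numeral v denotes a minor triad on scale degree 5. With C# on degree 5, the tonic of the new key is F#.
Degree 5 carries a minor triad in natural-minor keys, so the destination is F# minor.
Check: the diatonic triads of F# minor (natural minor) are F#m (i), G#dim (ii°), A (III), Bm (iv), C#m (v), D (VI), E (VII) — C# minor is indeed v.

F# minor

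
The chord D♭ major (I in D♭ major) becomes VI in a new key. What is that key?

The numeral VI denotes a major triad on scale degree 6. With D♭ on degree 6, the tonic of the new key is F.
Degree 6 carries a major triad in minor keys, so the destination is F minor.
Check: the diatonic triads of F minor (natural minor) are Fm (i), Gdim (ii°), A♭ (III), B♭m (iv), Cm (v), D♭ (VI), E♭ (VII) — D♭ major is indeed VI.

F minor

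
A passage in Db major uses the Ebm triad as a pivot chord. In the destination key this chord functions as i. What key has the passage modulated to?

Eb minor

The numeral i denotes a minor triad on scale degree 1. With Eb on degree 1, the tonic of the new key is Eb.
Degree 1 carries a minor triad in minor keys, so the destination is Eb minor.
Check: the diatonic triads of Eb minor (natural minor) are Ebm (i), Fdim (ii°), Gb (III), Abm (iv), Bbm (v), Cb (VI), Db (VII) — Ebm is indeed i.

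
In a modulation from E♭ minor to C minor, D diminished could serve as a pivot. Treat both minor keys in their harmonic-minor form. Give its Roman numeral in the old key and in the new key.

The scale of E♭ minor (harmonic minor) is E♭ F G♭ A♭ B♭ C♭ D; D is degree 7, and the triad built there (D-F-A♭) is diminished, so it is vii°.
The scale of C minor (harmonic minor) is C D E♭ F G A♭ B; D is degree 2, and the triad built there (D-F-A♭) is diminished, so it is ii°.

vii° in E♭ minor; ii° in C minor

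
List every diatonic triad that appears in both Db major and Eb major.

Fm, Ab

Triads in Db major: Db major (I), Eb minor (ii), F minor (iii), Gb major (IV), Ab major (V), Bb minor (vi), C diminished (vii°).
Triads in Eb major: Eb major (I), F minor (ii), G minor (iii), Ab major (IV), Bb major (V), C minor (vi), D diminished (vii°).
Shared triads with their functions: F minor (iii in Db major, ii in Eb major); Ab major (V in Db major, IV in Eb major).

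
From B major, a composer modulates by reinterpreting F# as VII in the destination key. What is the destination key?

G# minor

The numeral VII denotes a major triad on scale degree 7. With F# on degree 7, the tonic of the new key is G#.
Degree 7 carries a major triad in natural-minor keys, so the destination is G# minor.
Check: the diatonic triads of G# minor (natural minor) are G#m (i), A#dim (ii°), B (III), C#m (iv), D#m (v), E (VI), F# (VII) — F# is indeed VII.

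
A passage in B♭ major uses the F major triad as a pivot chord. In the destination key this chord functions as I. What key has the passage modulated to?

F major

The numeral I denotes a major triad on scale degree 1. With F on degree 1, the tonic of the new key is F.
Degree 1 carries a major triad in major keys, so the destination is F major.
Check: the diatonic triads of F major are F (I), Gm (ii), Am (iii), B♭ (IV), C (V), Dm (vi), Edim (vii°) — F major is indeed I.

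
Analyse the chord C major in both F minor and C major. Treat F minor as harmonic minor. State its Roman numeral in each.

The scale of F minor (harmonic minor) is F G Ab Bb C Db E; C is degree 5, and the triad built there (C-E-G) is major, so it is V.
The scale of C major is C D E F G A B; C is degree 1, and the triad built there (C-E-G) is major, so it is I.

V in F minor; I in C major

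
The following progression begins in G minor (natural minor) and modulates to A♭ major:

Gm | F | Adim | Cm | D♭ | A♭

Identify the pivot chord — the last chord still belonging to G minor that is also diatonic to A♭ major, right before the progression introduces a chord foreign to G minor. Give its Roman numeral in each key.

Cm — iv in G minor, iii in A♭ major

Chords diatonic to G minor: Gm, Adim, B♭, Cm, Dm, E♭, F.
Reading the progression, the first chord not in that set is D♭, so the modulation leaves G minor there.
The chord immediately before D♭ is Cm, which is diatonic to both keys: iv in G minor and iii in A♭ major.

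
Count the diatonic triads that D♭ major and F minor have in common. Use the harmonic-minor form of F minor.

Diatonic triads of D♭ major: D♭ major (I), E♭ minor (ii), F minor (iii), G♭ major (IV), A♭ major (V), B♭ minor (vi), C diminished (vii°).
Diatonic triads of F minor (harmonic minor): F minor (i), G diminished (ii°), A♭ augmented (III+), B♭ minor (iv), C major (V), D♭ major (VI), E diminished (vii°).
Matching root and quality in both lists: D♭ major, F minor, B♭ minor.
That gives 3 common triads.

3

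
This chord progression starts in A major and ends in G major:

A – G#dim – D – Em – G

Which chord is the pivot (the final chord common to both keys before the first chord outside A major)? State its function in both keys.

D — IV in A major, V in G major

Chords diatonic to A major: A, Bm, C#m, D, E, F#m, G#dim.
Reading the progression, the first chord not in that set is Em, so the modulation leaves A major there.
The chord immediately before Em is D, which is diatonic to both keys: IV in A major and V in G major.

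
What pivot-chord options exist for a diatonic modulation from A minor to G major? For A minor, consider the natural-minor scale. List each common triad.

Triads in A minor (natural minor): Am (i), Bdim (ii°), C (III), Dm (iv), Em (v), F (VI), G (VII).
Triads in G major: G (I), Am (ii), Bm (iii), C (IV), D (V), Em (vi), F♯dim (vii°).
Shared triads with their functions: Am (i in A minor, ii in G major); C (III in A minor, IV in G major); Em (v in A minor, vi in G major); G (VII in A minor, I in G major).

Am, C, Em, G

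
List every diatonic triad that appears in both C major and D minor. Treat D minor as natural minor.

C, Dm, F, Am

Triads in C major: C (I), Dm (ii), Em (iii), F (IV), G (V), Am (vi), Bdim (vii°).
Triads in D minor (natural minor): Dm (i), Edim (ii°), F (III), Gm (iv), Am (v), B♭ (VI), C (VII).
Shared triads with their functions: C (I in C major, VII in D minor); Dm (ii in C major, i in D minor); F (IV in C major, III in D minor); Am (vi in C major, v in D minor).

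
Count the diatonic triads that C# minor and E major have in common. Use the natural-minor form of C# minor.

7

Diatonic triads of C# minor (natural minor): C#m (i), D#dim (ii°), E (III), F#m (iv), G#m (v), A (VI), B (VII).
Diatonic triads of E major: E (I), F#m (ii), G#m (iii), A (IV), B (V), C#m (vi), D#dim (vii°).
Matching root and quality in both lists: C#m, D#dim, E, F#m, G#m, A, B.
That gives 7 common triads.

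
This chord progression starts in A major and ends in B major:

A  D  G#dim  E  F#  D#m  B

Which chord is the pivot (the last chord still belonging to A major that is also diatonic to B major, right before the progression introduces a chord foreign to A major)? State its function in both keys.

Chords diatonic to A major: A, Bm, C#m, D, E, F#m, G#dim.
Reading the progression, the first chord not in that set is F#, so the modulation leaves A major there.
The chord immediately before F# is E, which is diatonic to both keys: V in A major and IV in B major.

E — V in A major, IV in B major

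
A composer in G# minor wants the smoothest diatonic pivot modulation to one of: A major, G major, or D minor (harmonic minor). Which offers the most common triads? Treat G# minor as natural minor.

A major

Triads of G# minor (natural minor): G# minor (i), A# diminished (ii°), B major (III), C# minor (iv), D# minor (v), E major (VI), F# major (VII).
A major shares 2: C#m, E.
G major shares 0: none.
D minor (harmonic minor) shares 0: none.
The most common triads (2) are shared with A major.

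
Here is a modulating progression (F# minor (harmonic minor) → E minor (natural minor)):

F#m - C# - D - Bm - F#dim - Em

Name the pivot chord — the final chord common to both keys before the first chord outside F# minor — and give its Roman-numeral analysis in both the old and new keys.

Bm — iv in F# minor, v in E minor

Chords diatonic to F# minor: F#m, G#dim, Aaug, Bm, C#, D, E#dim.
Reading the progression, the first chord not in that set is F#dim, so the modulation leaves F# minor there.
The chord immediately before F#dim is Bm, which is diatonic to both keys: iv in F# minor and v in E minor.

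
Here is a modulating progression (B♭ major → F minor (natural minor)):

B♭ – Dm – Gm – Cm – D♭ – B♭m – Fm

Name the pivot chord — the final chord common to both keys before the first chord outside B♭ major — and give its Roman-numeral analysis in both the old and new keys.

Chords diatonic to B♭ major: B♭, Cm, Dm, E♭, F, Gm, Adim.
Reading the progression, the first chord not in that set is D♭, so the modulation leaves B♭ major there.
The chord immediately before D♭ is Cm, which is diatonic to both keys: ii in B♭ major and v in F minor.

Cm — ii in B♭ major, v in F minor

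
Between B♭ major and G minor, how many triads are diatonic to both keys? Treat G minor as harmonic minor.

4

Diatonic triads of B♭ major: B♭ (I), Cm (ii), Dm (iii), E♭ (IV), F (V), Gm (vi), Adim (vii°).
Diatonic triads of G minor (harmonic minor): Gm (i), Adim (ii°), B♭aug (III+), Cm (iv), D (V), E♭ (VI), F♯dim (vii°).
Matching root and quality in both lists: Cm, E♭, Gm, Adim.
That gives 4 common triads.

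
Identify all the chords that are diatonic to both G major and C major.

Triads in G major: G (I), Am (ii), Bm (iii), C (IV), D (V), Em (vi), F#dim (vii°).
Triads in C major: C (I), Dm (ii), Em (iii), F (IV), G (V), Am (vi), Bdim (vii°).
Shared triads with their functions: G (I in G major, V in C major); Am (ii in G major, vi in C major); C (IV in G major, I in C major); Em (vi in G major, iii in C major).

G, Am, C, Em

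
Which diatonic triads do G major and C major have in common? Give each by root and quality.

G, Am, C, Em

Triads in G major: G major (I), A minor (ii), B minor (iii), C major (IV), D major (V), E minor (vi), F♯ diminished (vii°).
Triads in C major: C major (I), D minor (ii), E minor (iii), F major (IV), G major (V), A minor (vi), B diminished (vii°).
Shared triads with their functions: G major (I in G major, V in C major); A minor (ii in G major, vi in C major); C major (IV in G major, I in C major); E minor (vi in G major, iii in C major).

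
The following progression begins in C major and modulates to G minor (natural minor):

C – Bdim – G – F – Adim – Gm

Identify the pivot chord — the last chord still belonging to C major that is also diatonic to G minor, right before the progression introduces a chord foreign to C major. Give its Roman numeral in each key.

F — IV in C major, VII in G minor

Chords diatonic to C major: C, Dm, Em, F, G, Am, Bdim.
Reading the progression, the first chord not in that set is Adim, so the modulation leaves C major there.
The chord immediately before Adim is F, which is diatonic to both keys: IV in C major and VII in G minor.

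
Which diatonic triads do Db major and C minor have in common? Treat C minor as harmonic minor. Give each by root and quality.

Triads in Db major: Db (I), Ebm (ii), Fm (iii), Gb (IV), Ab (V), Bbm (vi), Cdim (vii°).
Triads in C minor (harmonic minor): Cm (i), Ddim (ii°), Ebaug (III+), Fm (iv), G (V), Ab (VI), Bdim (vii°).
Shared triads with their functions: Fm (iii in Db major, iv in C minor); Ab (V in Db major, VI in C minor).

Fm, Ab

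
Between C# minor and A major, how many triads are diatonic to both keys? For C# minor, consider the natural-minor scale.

Diatonic triads of C# minor (natural minor): C#m (i), D#dim (ii°), E (III), F#m (iv), G#m (v), A (VI), B (VII).
Diatonic triads of A major: A (I), Bm (ii), C#m (iii), D (IV), E (V), F#m (vi), G#dim (vii°).
Matching root and quality in both lists: C#m, E, F#m, A.
That gives 4 common triads.

4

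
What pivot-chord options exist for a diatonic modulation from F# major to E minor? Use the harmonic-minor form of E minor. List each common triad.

Triads in F# major: F# major (I), G# minor (ii), A# minor (iii), B major (IV), C# major (V), D# minor (vi), E# diminished (vii°).
Triads in E minor (harmonic minor): E minor (i), F# diminished (ii°), G augmented (III+), A minor (iv), B major (V), C major (VI), D# diminished (vii°).
Shared triads with their functions: B major (IV in F# major, V in E minor).

B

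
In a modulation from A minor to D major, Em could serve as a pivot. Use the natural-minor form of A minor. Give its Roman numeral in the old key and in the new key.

v in A minor; ii in D major

The scale of A minor (natural minor) is A B C D E F G; E is degree 5, and the triad built there (E-G-B) is minor, so it is v.
The scale of D major is D E F# G A B C#; E is degree 2, and the triad built there (E-G-B) is minor, so it is ii.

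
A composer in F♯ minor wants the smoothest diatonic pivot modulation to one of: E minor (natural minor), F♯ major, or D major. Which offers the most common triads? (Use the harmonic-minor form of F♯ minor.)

Triads of F♯ minor (harmonic minor): F♯m (i), G♯dim (ii°), Aaug (III+), Bm (iv), C♯ (V), D (VI), E♯dim (vii°).
E minor (natural minor) shares 2: Bm, D.
F♯ major shares 2: C♯, E♯dim.
D major shares 3: F♯m, Bm, D.
The most common triads (3) are shared with D major.

D major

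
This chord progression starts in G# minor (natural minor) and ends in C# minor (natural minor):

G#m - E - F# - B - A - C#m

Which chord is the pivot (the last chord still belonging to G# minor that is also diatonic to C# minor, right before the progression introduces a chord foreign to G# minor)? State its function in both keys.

Chords diatonic to G# minor: G#m, A#dim, B, C#m, D#m, E, F#.
Reading the progression, the first chord not in that set is A, so the modulation leaves G# minor there.
The chord immediately before A is B, which is diatonic to both keys: III in G# minor and VII in C# minor.

B — III in G# minor, VII in C# minor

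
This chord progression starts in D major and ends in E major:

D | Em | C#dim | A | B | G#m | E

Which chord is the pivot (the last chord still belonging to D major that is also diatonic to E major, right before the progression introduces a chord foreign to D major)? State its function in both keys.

Chords diatonic to D major: D, Em, F#m, G, A, Bm, C#dim.
Reading the progression, the first chord not in that set is B, so the modulation leaves D major there.
The chord immediately before B is A, which is diatonic to both keys: V in D major and IV in E major.

A — V in D major, IV in E major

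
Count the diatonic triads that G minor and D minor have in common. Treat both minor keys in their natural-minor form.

4

Diatonic triads of G minor (natural minor): G minor (i), A diminished (ii°), B♭ major (III), C minor (iv), D minor (v), E♭ major (VI), F major (VII).
Diatonic triads of D minor (natural minor): D minor (i), E diminished (ii°), F major (III), G minor (iv), A minor (v), B♭ major (VI), C major (VII).
Matching root and quality in both lists: G minor, B♭ major, D minor, F major.
That gives 4 common triads.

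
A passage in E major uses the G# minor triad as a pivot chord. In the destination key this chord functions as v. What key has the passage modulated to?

The numeral v denotes a minor triad on scale degree 5. With G# on degree 5, the tonic of the new key is C#.
Degree 5 carries a minor triad in natural-minor keys, so the destination is C# minor.
Check: the diatonic triads of C# minor (natural minor) are C#m (i), D#dim (ii°), E (III), F#m (iv), G#m (v), A (VI), B (VII) — G# minor is indeed v.

C# minor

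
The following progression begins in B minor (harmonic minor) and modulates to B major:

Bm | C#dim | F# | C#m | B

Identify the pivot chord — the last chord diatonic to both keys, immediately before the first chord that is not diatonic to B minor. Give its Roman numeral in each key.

Chords diatonic to B minor: Bm, C#dim, Daug, Em, F#, G, A#dim.
Reading the progression, the first chord not in that set is C#m, so the modulation leaves B minor there.
The chord immediately before C#m is F#, which is diatonic to both keys: V in B minor and V in B major.

F# — V in B minor, V in B major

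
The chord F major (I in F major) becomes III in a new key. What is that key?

The numeral III denotes a major triad on scale degree 3. With F on degree 3, the tonic of the new key is D.
Degree 3 carries a major triad in natural-minor keys, so the destination is D minor.
Check: the diatonic triads of D minor (natural minor) are Dm (i), Edim (ii°), F (III), Gm (iv), Am (v), Bb (VI), C (VII) — F major is indeed III.

D minor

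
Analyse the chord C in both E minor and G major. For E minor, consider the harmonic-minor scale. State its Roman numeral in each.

VI in E minor; IV in G major

The scale of E minor (harmonic minor) is E F# G A B C D#; C is degree 6, and the triad built there (C-E-G) is major, so it is VI.
The scale of G major is G A B C D E F#; C is degree 4, and the triad built there (C-E-G) is major, so it is IV.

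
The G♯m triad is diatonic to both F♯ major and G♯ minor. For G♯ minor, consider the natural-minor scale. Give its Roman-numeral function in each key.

ii in F♯ major; i in G♯ minor

The scale of F♯ major is F♯ G♯ A♯ B C♯ D♯ E♯; G♯ is degree 2, and the triad built there (G♯-B-D♯) is minor, so it is ii.
The scale of G♯ minor (natural minor) is G♯ A♯ B C♯ D♯ E F♯; G♯ is degree 1, and the triad built there (G♯-B-D♯) is minor, so it is i.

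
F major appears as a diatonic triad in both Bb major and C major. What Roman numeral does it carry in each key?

V in Bb major; IV in C major

The scale of Bb major is Bb C D Eb F G A; F is degree 5, and the triad built there (F-A-C) is major, so it is V.
The scale of C major is C D E F G A B; F is degree 4, and the triad built there (F-A-C) is major, so it is IV.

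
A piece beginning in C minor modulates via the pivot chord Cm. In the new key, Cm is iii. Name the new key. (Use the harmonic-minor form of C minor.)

The numeral iii denotes a minor triad on scale degree 3. With C on degree 3, the tonic of the new key is A♭.
Degree 3 carries a minor triad in major keys, so the destination is A♭ major.
Check: the diatonic triads of A♭ major are A♭ (I), B♭m (ii), Cm (iii), D♭ (IV), E♭ (V), Fm (vi), Gdim (vii°) — Cm is indeed iii.

A♭ major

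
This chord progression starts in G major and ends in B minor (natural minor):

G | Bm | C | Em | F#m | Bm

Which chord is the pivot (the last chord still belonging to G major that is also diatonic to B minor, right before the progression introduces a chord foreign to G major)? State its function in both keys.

Em — vi in G major, iv in B minor

Chords diatonic to G major: G, Am, Bm, C, D, Em, F#dim.
Reading the progression, the first chord not in that set is F#m, so the modulation leaves G major there.
The chord immediately before F#m is Em, which is diatonic to both keys: vi in G major and iv in B minor.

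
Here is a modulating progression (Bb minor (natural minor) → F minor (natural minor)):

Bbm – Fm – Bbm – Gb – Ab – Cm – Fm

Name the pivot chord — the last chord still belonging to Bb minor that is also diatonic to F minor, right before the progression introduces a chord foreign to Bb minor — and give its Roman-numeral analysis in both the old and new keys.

Chords diatonic to Bb minor: Bbm, Cdim, Db, Ebm, Fm, Gb, Ab.
Reading the progression, the first chord not in that set is Cm, so the modulation leaves Bb minor there.
The chord immediately before Cm is Ab, which is diatonic to both keys: VII in Bb minor and III in F minor.

Ab — VII in Bb minor, III in F minor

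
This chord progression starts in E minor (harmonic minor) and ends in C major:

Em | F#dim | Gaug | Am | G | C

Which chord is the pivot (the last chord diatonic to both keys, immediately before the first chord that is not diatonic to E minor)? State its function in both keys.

Chords diatonic to E minor: Em, F#dim, Gaug, Am, B, C, D#dim.
Reading the progression, the first chord not in that set is G, so the modulation leaves E minor there.
The chord immediately before G is Am, which is diatonic to both keys: iv in E minor and vi in C major.

Am — iv in E minor, vi in C major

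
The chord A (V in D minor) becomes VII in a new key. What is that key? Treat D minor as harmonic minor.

B minor

The numeral VII denotes a major triad on scale degree 7. With A on degree 7, the tonic of the new key is B.
Degree 7 carries a major triad in natural-minor keys, so the destination is B minor.
Check: the diatonic triads of B minor (natural minor) are Bm (i), C#dim (ii°), D (III), Em (iv), F#m (v), G (VI), A (VII) — A is indeed VII.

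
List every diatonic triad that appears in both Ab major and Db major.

Triads in Ab major: Ab (I), Bbm (ii), Cm (iii), Db (IV), Eb (V), Fm (vi), Gdim (vii°).
Triads in Db major: Db (I), Ebm (ii), Fm (iii), Gb (IV), Ab (V), Bbm (vi), Cdim (vii°).
Shared triads with their functions: Ab (I in Ab major, V in Db major); Bbm (ii in Ab major, vi in Db major); Db (IV in Ab major, I in Db major); Fm (vi in Ab major, iii in Db major).

Ab, Bbm, Db, Fm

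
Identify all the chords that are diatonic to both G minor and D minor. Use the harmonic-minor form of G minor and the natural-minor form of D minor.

Triads in G minor (harmonic minor): Gm (i), Adim (ii°), Bbaug (III+), Cm (iv), D (V), Eb (VI), F#dim (vii°).
Triads in D minor (natural minor): Dm (i), Edim (ii°), F (III), Gm (iv), Am (v), Bb (VI), C (VII).
Shared triads with their functions: Gm (i in G minor, iv in D minor).

Gm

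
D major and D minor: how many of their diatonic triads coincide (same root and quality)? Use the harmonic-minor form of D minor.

Diatonic triads of D major: D (I), Em (ii), F#m (iii), G (IV), A (V), Bm (vi), C#dim (vii°).
Diatonic triads of D minor (harmonic minor): Dm (i), Edim (ii°), Faug (III+), Gm (iv), A (V), Bb (VI), C#dim (vii°).
Matching root and quality in both lists: A, C#dim.
That gives 2 common triads.

2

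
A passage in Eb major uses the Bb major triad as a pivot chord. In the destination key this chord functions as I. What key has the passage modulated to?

Bb major

The numeral I denotes a major triad on scale degree 1. With Bb on degree 1, the tonic of the new key is Bb.
Degree 1 carries a major triad in major keys, so the destination is Bb major.
Check: the diatonic triads of Bb major are Bb (I), Cm (ii), Dm (iii), Eb (IV), F (V), Gm (vi), Adim (vii°) — Bb major is indeed I.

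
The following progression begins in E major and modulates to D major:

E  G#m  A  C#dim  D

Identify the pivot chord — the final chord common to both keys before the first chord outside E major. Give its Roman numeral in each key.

A — IV in E major, V in D major

Chords diatonic to E major: E, F#m, G#m, A, B, C#m, D#dim.
Reading the progression, the first chord not in that set is C#dim, so the modulation leaves E major there.
The chord immediately before C#dim is A, which is diatonic to both keys: IV in E major and V in D major.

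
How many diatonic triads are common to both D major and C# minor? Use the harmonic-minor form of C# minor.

Diatonic triads of D major: D major (I), E minor (ii), F# minor (iii), G major (IV), A major (V), B minor (vi), C# diminished (vii°).
Diatonic triads of C# minor (harmonic minor): C# minor (i), D# diminished (ii°), E augmented (III+), F# minor (iv), G# major (V), A major (VI), B# diminished (vii°).
Matching root and quality in both lists: F# minor, A major.
That gives 2 common triads.

2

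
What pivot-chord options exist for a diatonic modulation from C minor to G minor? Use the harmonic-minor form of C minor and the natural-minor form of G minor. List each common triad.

Cm

Triads in C minor (harmonic minor): Cm (i), Ddim (ii°), Ebaug (III+), Fm (iv), G (V), Ab (VI), Bdim (vii°).
Triads in G minor (natural minor): Gm (i), Adim (ii°), Bb (III), Cm (iv), Dm (v), Eb (VI), F (VII).
Shared triads with their functions: Cm (i in C minor, iv in G minor).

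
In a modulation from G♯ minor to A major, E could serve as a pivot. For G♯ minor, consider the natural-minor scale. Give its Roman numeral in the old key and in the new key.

VI in G♯ minor; V in A major

The scale of G♯ minor (natural minor) is G♯ A♯ B C♯ D♯ E F♯; E is degree 6, and the triad built there (E-G♯-B) is major, so it is VI.
The scale of A major is A B C♯ D E F♯ G♯; E is degree 5, and the triad built there (E-G♯-B) is major, so it is V.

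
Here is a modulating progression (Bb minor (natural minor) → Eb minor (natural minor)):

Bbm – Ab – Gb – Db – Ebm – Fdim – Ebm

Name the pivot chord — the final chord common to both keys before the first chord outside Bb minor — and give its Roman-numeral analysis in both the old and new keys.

Chords diatonic to Bb minor: Bbm, Cdim, Db, Ebm, Fm, Gb, Ab.
Reading the progression, the first chord not in that set is Fdim, so the modulation leaves Bb minor there.
The chord immediately before Fdim is Ebm, which is diatonic to both keys: iv in Bb minor and i in Eb minor.

Ebm — iv in Bb minor, i in Eb minor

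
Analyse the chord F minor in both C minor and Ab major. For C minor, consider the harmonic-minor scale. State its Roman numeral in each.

iv in C minor; vi in Ab major

The scale of C minor (harmonic minor) is C D Eb F G Ab B; F is degree 4, and the triad built there (F-Ab-C) is minor, so it is iv.
The scale of Ab major is Ab Bb C Db Eb F G; F is degree 6, and the triad built there (F-Ab-C) is minor, so it is vi.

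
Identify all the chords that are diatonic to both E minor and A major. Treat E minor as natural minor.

Triads in E minor (natural minor): Em (i), F♯dim (ii°), G (III), Am (iv), Bm (v), C (VI), D (VII).
Triads in A major: A (I), Bm (ii), C♯m (iii), D (IV), E (V), F♯m (vi), G♯dim (vii°).
Shared triads with their functions: Bm (v in E minor, ii in A major); D (VII in E minor, IV in A major).

Bm, D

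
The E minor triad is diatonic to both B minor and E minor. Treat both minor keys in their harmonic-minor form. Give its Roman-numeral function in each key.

iv in B minor; i in E minor

The scale of B minor (harmonic minor) is B C♯ D E F♯ G A♯; E is degree 4, and the triad built there (E-G-B) is minor, so it is iv.
The scale of E minor (harmonic minor) is E F♯ G A B C D♯; E is degree 1, and the triad built there (E-G-B) is minor, so it is i.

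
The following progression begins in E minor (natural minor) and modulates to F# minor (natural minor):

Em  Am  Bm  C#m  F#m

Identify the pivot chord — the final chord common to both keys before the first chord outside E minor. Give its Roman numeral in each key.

Chords diatonic to E minor: Em, F#dim, G, Am, Bm, C, D.
Reading the progression, the first chord not in that set is C#m, so the modulation leaves E minor there.
The chord immediately before C#m is Bm, which is diatonic to both keys: v in E minor and iv in F# minor.

Bm — v in E minor, iv in F# minor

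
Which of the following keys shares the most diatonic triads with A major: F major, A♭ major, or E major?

Triads of A major: A (I), Bm (ii), C♯m (iii), D (IV), E (V), F♯m (vi), G♯dim (vii°).
F major shares 0: none.
A♭ major shares 0: none.
E major shares 4: A, C♯m, E, F♯m.
The most common triads (4) are shared with E major.

E major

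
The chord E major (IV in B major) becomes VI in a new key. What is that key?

The numeral VI denotes a major triad on scale degree 6. With E on degree 6, the tonic of the new key is G#.
Degree 6 carries a major triad in minor keys, so the destination is G# minor.
Check: the diatonic triads of G# minor (natural minor) are G#m (i), A#dim (ii°), B (III), C#m (iv), D#m (v), E (VI), F# (VII) — E major is indeed VI.

G# minor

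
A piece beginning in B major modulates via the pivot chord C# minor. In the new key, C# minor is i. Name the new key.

The numeral i denotes a minor triad on scale degree 1. With C# on degree 1, the tonic of the new key is C#.
Degree 1 carries a minor triad in minor keys, so the destination is C# minor.
Check: the diatonic triads of C# minor (natural minor) are C#m (i), D#dim (ii°), E (III), F#m (iv), G#m (v), A (VI), B (VII) — C# minor is indeed i.

C# minor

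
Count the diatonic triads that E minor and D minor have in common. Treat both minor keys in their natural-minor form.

2

Diatonic triads of E minor (natural minor): E minor (i), F# diminished (ii°), G major (III), A minor (iv), B minor (v), C major (VI), D major (VII).
Diatonic triads of D minor (natural minor): D minor (i), E diminished (ii°), F major (III), G minor (iv), A minor (v), Bb major (VI), C major (VII).
Matching root and quality in both lists: A minor, C major.
That gives 2 common triads.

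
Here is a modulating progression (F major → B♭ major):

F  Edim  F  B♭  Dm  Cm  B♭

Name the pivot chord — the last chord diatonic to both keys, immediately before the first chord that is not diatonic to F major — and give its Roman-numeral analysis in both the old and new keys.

Chords diatonic to F major: F, Gm, Am, B♭, C, Dm, Edim.
Reading the progression, the first chord not in that set is Cm, so the modulation leaves F major there.
The chord immediately before Cm is Dm, which is diatonic to both keys: vi in F major and iii in B♭ major.

Dm — vi in F major, iii in B♭ major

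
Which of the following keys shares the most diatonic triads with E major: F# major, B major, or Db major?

B major

Triads of E major: E major (I), F# minor (ii), G# minor (iii), A major (IV), B major (V), C# minor (vi), D# diminished (vii°).
F# major shares 2: G#m, B.
B major shares 4: E, G#m, B, C#m.
Db major shares 0: none.
The most common triads (4) are shared with B major.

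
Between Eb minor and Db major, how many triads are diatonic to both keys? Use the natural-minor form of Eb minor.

Diatonic triads of Eb minor (natural minor): Ebm (i), Fdim (ii°), Gb (III), Abm (iv), Bbm (v), Cb (VI), Db (VII).
Diatonic triads of Db major: Db (I), Ebm (ii), Fm (iii), Gb (IV), Ab (V), Bbm (vi), Cdim (vii°).
Matching root and quality in both lists: Ebm, Gb, Bbm, Db.
That gives 4 common triads.

4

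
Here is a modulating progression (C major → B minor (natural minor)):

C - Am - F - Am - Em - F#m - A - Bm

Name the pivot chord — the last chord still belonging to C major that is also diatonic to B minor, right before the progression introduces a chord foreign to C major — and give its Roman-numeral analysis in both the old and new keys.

Em — iii in C major, iv in B minor

Chords diatonic to C major: C, Dm, Em, F, G, Am, Bdim.
Reading the progression, the first chord not in that set is F#m, so the modulation leaves C major there.
The chord immediately before F#m is Em, which is diatonic to both keys: iii in C major and iv in B minor.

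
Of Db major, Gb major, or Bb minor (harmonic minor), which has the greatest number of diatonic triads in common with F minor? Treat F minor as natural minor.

Db major

Triads of F minor (natural minor): F minor (i), G diminished (ii°), Ab major (III), Bb minor (iv), C minor (v), Db major (VI), Eb major (VII).
Db major shares 4: Fm, Ab, Bbm, Db.
Gb major shares 2: Bbm, Db.
Bb minor (harmonic minor) shares 1: Bbm.
The most common triads (4) are shared with Db major.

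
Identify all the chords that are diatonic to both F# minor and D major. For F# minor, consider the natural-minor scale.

Triads in F# minor (natural minor): F#m (i), G#dim (ii°), A (III), Bm (iv), C#m (v), D (VI), E (VII).
Triads in D major: D (I), Em (ii), F#m (iii), G (IV), A (V), Bm (vi), C#dim (vii°).
Shared triads with their functions: F#m (i in F# minor, iii in D major); A (III in F# minor, V in D major); Bm (iv in F# minor, vi in D major); D (VI in F# minor, I in D major).

F#m, A, Bm, D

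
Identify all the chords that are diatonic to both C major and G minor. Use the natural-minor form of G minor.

Triads in C major: C major (I), D minor (ii), E minor (iii), F major (IV), G major (V), A minor (vi), B diminished (vii°).
Triads in G minor (natural minor): G minor (i), A diminished (ii°), Bb major (III), C minor (iv), D minor (v), Eb major (VI), F major (VII).
Shared triads with their functions: D minor (ii in C major, v in G minor); F major (IV in C major, VII in G minor).

Dm, F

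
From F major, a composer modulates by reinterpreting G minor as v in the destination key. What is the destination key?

C minor

The numeral v denotes a minor triad on scale degree 5. With G on degree 5, the tonic of the new key is C.
Degree 5 carries a minor triad in natural-minor keys, so the destination is C minor.
Check: the diatonic triads of C minor (natural minor) are Cm (i), Ddim (ii°), Eb (III), Fm (iv), Gm (v), Ab (VI), Bb (VII) — G minor is indeed v.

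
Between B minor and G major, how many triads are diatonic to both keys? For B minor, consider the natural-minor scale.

Diatonic triads of B minor (natural minor): B minor (i), C♯ diminished (ii°), D major (III), E minor (iv), F♯ minor (v), G major (VI), A major (VII).
Diatonic triads of G major: G major (I), A minor (ii), B minor (iii), C major (IV), D major (V), E minor (vi), F♯ diminished (vii°).
Matching root and quality in both lists: B minor, D major, E minor, G major.
That gives 4 common triads.

4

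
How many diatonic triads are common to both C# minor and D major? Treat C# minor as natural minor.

2

Diatonic triads of C# minor (natural minor): C#m (i), D#dim (ii°), E (III), F#m (iv), G#m (v), A (VI), B (VII).
Diatonic triads of D major: D (I), Em (ii), F#m (iii), G (IV), A (V), Bm (vi), C#dim (vii°).
Matching root and quality in both lists: F#m, A.
That gives 2 common triads.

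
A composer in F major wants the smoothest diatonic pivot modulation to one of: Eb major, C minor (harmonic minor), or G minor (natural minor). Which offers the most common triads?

Triads of F major: F major (I), G minor (ii), A minor (iii), Bb major (IV), C major (V), D minor (vi), E diminished (vii°).
Eb major shares 2: Gm, Bb.
C minor (harmonic minor) shares 0: none.
G minor (natural minor) shares 4: F, Gm, Bb, Dm.
The most common triads (4) are shared with G minor.

G minor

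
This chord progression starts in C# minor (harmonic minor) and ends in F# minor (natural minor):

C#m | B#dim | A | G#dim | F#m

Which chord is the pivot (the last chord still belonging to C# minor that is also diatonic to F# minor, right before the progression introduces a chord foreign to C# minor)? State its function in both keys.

A — VI in C# minor, III in F# minor

Chords diatonic to C# minor: C#m, D#dim, Eaug, F#m, G#, A, B#dim.
Reading the progression, the first chord not in that set is G#dim, so the modulation leaves C# minor there.
The chord immediately before G#dim is A, which is diatonic to both keys: VI in C# minor and III in F# minor.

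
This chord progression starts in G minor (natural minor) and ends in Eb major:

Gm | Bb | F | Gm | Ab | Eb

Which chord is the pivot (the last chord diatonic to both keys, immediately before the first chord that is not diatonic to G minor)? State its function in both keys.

Gm — i in G minor, iii in Eb major

Chords diatonic to G minor: Gm, Adim, Bb, Cm, Dm, Eb, F.
Reading the progression, the first chord not in that set is Ab, so the modulation leaves G minor there.
The chord immediately before Ab is Gm, which is diatonic to both keys: i in G minor and iii in Eb major.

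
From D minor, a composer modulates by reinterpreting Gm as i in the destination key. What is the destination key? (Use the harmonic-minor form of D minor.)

G minor

The numeral i denotes a minor triad on scale degree 1. With G on degree 1, the tonic of the new key is G.
Degree 1 carries a minor triad in minor keys, so the destination is G minor.
Check: the diatonic triads of G minor (natural minor) are Gm (i), Adim (ii°), Bb (III), Cm (iv), Dm (v), Eb (VI), F (VII) — Gm is indeed i.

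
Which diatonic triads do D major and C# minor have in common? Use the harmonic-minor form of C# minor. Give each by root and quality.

Triads in D major: D (I), Em (ii), F#m (iii), G (IV), A (V), Bm (vi), C#dim (vii°).
Triads in C# minor (harmonic minor): C#m (i), D#dim (ii°), Eaug (III+), F#m (iv), G# (V), A (VI), B#dim (vii°).
Shared triads with their functions: F#m (iii in D major, iv in C# minor); A (V in D major, VI in C# minor).

F#m, A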